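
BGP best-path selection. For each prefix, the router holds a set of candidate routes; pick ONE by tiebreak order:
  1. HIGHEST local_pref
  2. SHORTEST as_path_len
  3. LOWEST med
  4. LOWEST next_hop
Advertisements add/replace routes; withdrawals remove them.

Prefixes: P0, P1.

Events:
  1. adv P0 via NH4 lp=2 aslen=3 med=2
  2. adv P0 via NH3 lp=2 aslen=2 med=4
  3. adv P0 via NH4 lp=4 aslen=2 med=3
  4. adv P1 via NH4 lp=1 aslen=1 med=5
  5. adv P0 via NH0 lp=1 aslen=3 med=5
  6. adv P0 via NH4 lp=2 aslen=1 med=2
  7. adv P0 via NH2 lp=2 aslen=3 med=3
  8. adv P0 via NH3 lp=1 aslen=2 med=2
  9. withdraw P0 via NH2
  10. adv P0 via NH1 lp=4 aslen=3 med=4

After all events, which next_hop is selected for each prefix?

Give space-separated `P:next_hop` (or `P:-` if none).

Op 1: best P0=NH4 P1=-
Op 2: best P0=NH3 P1=-
Op 3: best P0=NH4 P1=-
Op 4: best P0=NH4 P1=NH4
Op 5: best P0=NH4 P1=NH4
Op 6: best P0=NH4 P1=NH4
Op 7: best P0=NH4 P1=NH4
Op 8: best P0=NH4 P1=NH4
Op 9: best P0=NH4 P1=NH4
Op 10: best P0=NH1 P1=NH4

Answer: P0:NH1 P1:NH4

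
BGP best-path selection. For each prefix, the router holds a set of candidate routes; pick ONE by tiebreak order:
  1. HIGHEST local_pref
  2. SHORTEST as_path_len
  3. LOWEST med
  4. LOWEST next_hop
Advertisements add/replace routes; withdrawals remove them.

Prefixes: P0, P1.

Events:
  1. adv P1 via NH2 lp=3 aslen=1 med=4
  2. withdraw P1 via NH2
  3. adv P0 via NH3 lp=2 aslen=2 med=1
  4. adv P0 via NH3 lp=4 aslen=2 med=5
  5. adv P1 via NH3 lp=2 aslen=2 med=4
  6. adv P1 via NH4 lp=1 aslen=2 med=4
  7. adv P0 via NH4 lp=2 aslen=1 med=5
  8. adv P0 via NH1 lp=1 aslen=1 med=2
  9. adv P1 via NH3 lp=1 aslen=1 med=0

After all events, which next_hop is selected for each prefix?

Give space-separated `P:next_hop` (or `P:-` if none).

Answer: P0:NH3 P1:NH3

Derivation:
Op 1: best P0=- P1=NH2
Op 2: best P0=- P1=-
Op 3: best P0=NH3 P1=-
Op 4: best P0=NH3 P1=-
Op 5: best P0=NH3 P1=NH3
Op 6: best P0=NH3 P1=NH3
Op 7: best P0=NH3 P1=NH3
Op 8: best P0=NH3 P1=NH3
Op 9: best P0=NH3 P1=NH3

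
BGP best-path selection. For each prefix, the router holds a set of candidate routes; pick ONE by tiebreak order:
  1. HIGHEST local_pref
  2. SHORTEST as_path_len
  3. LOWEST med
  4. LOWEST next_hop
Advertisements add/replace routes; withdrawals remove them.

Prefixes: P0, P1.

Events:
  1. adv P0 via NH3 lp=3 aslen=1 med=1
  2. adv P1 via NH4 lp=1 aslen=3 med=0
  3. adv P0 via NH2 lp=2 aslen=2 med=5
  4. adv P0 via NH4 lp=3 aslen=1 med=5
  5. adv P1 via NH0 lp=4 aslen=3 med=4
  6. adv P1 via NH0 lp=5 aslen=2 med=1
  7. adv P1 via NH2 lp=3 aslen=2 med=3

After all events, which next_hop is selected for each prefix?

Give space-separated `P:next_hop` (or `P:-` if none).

Answer: P0:NH3 P1:NH0

Derivation:
Op 1: best P0=NH3 P1=-
Op 2: best P0=NH3 P1=NH4
Op 3: best P0=NH3 P1=NH4
Op 4: best P0=NH3 P1=NH4
Op 5: best P0=NH3 P1=NH0
Op 6: best P0=NH3 P1=NH0
Op 7: best P0=NH3 P1=NH0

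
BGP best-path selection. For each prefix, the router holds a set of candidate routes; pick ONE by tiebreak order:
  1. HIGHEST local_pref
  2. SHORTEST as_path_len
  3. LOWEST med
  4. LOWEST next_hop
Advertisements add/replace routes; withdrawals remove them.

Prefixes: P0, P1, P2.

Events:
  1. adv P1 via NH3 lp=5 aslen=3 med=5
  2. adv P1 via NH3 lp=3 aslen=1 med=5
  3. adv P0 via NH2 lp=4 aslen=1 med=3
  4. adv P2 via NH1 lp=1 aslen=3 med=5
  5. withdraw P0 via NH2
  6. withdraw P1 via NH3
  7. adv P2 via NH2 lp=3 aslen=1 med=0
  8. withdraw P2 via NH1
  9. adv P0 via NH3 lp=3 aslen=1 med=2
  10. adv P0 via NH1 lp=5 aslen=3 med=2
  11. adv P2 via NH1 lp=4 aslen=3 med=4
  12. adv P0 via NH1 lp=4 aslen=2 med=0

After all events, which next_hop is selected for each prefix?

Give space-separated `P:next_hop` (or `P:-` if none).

Op 1: best P0=- P1=NH3 P2=-
Op 2: best P0=- P1=NH3 P2=-
Op 3: best P0=NH2 P1=NH3 P2=-
Op 4: best P0=NH2 P1=NH3 P2=NH1
Op 5: best P0=- P1=NH3 P2=NH1
Op 6: best P0=- P1=- P2=NH1
Op 7: best P0=- P1=- P2=NH2
Op 8: best P0=- P1=- P2=NH2
Op 9: best P0=NH3 P1=- P2=NH2
Op 10: best P0=NH1 P1=- P2=NH2
Op 11: best P0=NH1 P1=- P2=NH1
Op 12: best P0=NH1 P1=- P2=NH1

Answer: P0:NH1 P1:- P2:NH1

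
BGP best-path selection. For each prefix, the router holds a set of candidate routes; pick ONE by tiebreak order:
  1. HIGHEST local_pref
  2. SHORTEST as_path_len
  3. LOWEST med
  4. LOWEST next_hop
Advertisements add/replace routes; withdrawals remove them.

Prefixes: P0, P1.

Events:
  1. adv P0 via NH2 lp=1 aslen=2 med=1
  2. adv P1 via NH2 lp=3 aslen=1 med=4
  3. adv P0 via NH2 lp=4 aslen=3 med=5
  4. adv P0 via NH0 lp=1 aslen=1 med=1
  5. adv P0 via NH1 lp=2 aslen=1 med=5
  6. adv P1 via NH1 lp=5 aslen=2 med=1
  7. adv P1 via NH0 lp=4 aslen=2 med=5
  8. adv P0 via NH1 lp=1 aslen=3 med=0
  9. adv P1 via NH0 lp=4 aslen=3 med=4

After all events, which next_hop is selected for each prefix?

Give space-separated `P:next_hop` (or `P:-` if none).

Op 1: best P0=NH2 P1=-
Op 2: best P0=NH2 P1=NH2
Op 3: best P0=NH2 P1=NH2
Op 4: best P0=NH2 P1=NH2
Op 5: best P0=NH2 P1=NH2
Op 6: best P0=NH2 P1=NH1
Op 7: best P0=NH2 P1=NH1
Op 8: best P0=NH2 P1=NH1
Op 9: best P0=NH2 P1=NH1

Answer: P0:NH2 P1:NH1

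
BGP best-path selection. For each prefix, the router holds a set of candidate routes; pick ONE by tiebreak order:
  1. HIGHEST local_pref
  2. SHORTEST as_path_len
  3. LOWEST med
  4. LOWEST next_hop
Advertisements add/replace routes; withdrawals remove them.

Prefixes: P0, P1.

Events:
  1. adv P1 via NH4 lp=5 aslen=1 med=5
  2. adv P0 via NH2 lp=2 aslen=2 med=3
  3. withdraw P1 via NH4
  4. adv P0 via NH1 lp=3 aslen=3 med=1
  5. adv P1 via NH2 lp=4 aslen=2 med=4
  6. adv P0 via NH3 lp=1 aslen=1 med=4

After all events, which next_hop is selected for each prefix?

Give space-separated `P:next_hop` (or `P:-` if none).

Answer: P0:NH1 P1:NH2

Derivation:
Op 1: best P0=- P1=NH4
Op 2: best P0=NH2 P1=NH4
Op 3: best P0=NH2 P1=-
Op 4: best P0=NH1 P1=-
Op 5: best P0=NH1 P1=NH2
Op 6: best P0=NH1 P1=NH2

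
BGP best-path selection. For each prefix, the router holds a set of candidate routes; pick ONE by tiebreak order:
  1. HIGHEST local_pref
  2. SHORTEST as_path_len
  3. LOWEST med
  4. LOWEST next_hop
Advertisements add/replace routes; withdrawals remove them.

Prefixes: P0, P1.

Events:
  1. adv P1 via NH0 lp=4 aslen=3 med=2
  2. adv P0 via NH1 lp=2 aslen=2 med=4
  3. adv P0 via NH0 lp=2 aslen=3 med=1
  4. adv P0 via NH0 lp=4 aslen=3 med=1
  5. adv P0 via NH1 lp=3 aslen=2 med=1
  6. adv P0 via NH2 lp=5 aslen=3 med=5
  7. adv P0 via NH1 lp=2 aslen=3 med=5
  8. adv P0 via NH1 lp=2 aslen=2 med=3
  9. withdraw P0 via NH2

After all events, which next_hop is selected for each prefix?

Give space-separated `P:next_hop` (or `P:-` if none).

Op 1: best P0=- P1=NH0
Op 2: best P0=NH1 P1=NH0
Op 3: best P0=NH1 P1=NH0
Op 4: best P0=NH0 P1=NH0
Op 5: best P0=NH0 P1=NH0
Op 6: best P0=NH2 P1=NH0
Op 7: best P0=NH2 P1=NH0
Op 8: best P0=NH2 P1=NH0
Op 9: best P0=NH0 P1=NH0

Answer: P0:NH0 P1:NH0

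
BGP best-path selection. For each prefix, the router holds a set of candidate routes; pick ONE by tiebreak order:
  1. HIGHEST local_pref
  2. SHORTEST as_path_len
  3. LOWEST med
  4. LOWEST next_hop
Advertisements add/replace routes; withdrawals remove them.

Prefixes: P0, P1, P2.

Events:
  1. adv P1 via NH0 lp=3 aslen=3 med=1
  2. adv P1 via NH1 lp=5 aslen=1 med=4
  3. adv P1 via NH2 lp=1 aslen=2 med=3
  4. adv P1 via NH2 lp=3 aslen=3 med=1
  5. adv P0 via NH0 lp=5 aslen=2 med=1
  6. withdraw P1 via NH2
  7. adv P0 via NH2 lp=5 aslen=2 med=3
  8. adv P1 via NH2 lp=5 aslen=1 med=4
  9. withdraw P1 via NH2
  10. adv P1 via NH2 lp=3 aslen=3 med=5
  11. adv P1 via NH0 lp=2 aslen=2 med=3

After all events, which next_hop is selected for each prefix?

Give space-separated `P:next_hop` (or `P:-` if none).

Op 1: best P0=- P1=NH0 P2=-
Op 2: best P0=- P1=NH1 P2=-
Op 3: best P0=- P1=NH1 P2=-
Op 4: best P0=- P1=NH1 P2=-
Op 5: best P0=NH0 P1=NH1 P2=-
Op 6: best P0=NH0 P1=NH1 P2=-
Op 7: best P0=NH0 P1=NH1 P2=-
Op 8: best P0=NH0 P1=NH1 P2=-
Op 9: best P0=NH0 P1=NH1 P2=-
Op 10: best P0=NH0 P1=NH1 P2=-
Op 11: best P0=NH0 P1=NH1 P2=-

Answer: P0:NH0 P1:NH1 P2:-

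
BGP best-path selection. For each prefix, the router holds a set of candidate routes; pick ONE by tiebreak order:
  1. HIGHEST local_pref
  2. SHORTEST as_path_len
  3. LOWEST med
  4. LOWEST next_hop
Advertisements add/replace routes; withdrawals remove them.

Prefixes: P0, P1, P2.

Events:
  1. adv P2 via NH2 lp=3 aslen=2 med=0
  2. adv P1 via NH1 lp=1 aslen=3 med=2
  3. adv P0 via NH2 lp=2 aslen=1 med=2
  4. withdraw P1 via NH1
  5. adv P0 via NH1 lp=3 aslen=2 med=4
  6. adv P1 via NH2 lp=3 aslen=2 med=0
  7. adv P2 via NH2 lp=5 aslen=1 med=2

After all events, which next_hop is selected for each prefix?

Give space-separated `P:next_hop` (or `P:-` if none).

Answer: P0:NH1 P1:NH2 P2:NH2

Derivation:
Op 1: best P0=- P1=- P2=NH2
Op 2: best P0=- P1=NH1 P2=NH2
Op 3: best P0=NH2 P1=NH1 P2=NH2
Op 4: best P0=NH2 P1=- P2=NH2
Op 5: best P0=NH1 P1=- P2=NH2
Op 6: best P0=NH1 P1=NH2 P2=NH2
Op 7: best P0=NH1 P1=NH2 P2=NH2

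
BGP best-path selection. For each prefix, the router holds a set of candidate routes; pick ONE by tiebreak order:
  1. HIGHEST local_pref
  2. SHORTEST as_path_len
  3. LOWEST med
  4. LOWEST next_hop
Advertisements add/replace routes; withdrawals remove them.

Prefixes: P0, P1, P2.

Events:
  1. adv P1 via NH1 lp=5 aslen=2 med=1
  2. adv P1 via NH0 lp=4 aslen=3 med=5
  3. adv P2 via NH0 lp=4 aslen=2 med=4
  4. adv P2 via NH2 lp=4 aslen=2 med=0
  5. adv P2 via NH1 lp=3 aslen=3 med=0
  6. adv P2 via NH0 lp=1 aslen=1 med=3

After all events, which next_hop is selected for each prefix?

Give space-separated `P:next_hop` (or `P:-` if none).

Answer: P0:- P1:NH1 P2:NH2

Derivation:
Op 1: best P0=- P1=NH1 P2=-
Op 2: best P0=- P1=NH1 P2=-
Op 3: best P0=- P1=NH1 P2=NH0
Op 4: best P0=- P1=NH1 P2=NH2
Op 5: best P0=- P1=NH1 P2=NH2
Op 6: best P0=- P1=NH1 P2=NH2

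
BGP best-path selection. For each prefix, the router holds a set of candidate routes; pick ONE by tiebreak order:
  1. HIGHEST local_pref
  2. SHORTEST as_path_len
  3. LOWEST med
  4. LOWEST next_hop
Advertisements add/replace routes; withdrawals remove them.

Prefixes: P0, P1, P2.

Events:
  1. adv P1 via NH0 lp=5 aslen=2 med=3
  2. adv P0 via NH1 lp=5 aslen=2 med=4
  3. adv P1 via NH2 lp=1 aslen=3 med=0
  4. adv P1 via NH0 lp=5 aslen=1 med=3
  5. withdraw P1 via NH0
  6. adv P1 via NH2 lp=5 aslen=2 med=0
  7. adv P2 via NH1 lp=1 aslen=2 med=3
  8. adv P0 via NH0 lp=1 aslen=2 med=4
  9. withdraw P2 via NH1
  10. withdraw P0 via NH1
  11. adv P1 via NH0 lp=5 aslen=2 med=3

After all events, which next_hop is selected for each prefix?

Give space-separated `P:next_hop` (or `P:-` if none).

Answer: P0:NH0 P1:NH2 P2:-

Derivation:
Op 1: best P0=- P1=NH0 P2=-
Op 2: best P0=NH1 P1=NH0 P2=-
Op 3: best P0=NH1 P1=NH0 P2=-
Op 4: best P0=NH1 P1=NH0 P2=-
Op 5: best P0=NH1 P1=NH2 P2=-
Op 6: best P0=NH1 P1=NH2 P2=-
Op 7: best P0=NH1 P1=NH2 P2=NH1
Op 8: best P0=NH1 P1=NH2 P2=NH1
Op 9: best P0=NH1 P1=NH2 P2=-
Op 10: best P0=NH0 P1=NH2 P2=-
Op 11: best P0=NH0 P1=NH2 P2=-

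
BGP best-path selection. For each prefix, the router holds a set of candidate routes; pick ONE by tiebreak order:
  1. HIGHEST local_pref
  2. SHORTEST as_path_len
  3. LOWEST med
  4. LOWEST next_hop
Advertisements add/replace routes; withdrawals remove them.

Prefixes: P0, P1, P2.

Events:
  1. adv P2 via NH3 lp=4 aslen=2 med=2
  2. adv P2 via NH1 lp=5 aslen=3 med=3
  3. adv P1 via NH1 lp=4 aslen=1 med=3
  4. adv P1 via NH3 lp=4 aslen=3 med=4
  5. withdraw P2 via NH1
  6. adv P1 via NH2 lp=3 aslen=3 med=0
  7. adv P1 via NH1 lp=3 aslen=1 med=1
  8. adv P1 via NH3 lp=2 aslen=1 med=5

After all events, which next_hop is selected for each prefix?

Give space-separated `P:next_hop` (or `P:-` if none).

Op 1: best P0=- P1=- P2=NH3
Op 2: best P0=- P1=- P2=NH1
Op 3: best P0=- P1=NH1 P2=NH1
Op 4: best P0=- P1=NH1 P2=NH1
Op 5: best P0=- P1=NH1 P2=NH3
Op 6: best P0=- P1=NH1 P2=NH3
Op 7: best P0=- P1=NH3 P2=NH3
Op 8: best P0=- P1=NH1 P2=NH3

Answer: P0:- P1:NH1 P2:NH3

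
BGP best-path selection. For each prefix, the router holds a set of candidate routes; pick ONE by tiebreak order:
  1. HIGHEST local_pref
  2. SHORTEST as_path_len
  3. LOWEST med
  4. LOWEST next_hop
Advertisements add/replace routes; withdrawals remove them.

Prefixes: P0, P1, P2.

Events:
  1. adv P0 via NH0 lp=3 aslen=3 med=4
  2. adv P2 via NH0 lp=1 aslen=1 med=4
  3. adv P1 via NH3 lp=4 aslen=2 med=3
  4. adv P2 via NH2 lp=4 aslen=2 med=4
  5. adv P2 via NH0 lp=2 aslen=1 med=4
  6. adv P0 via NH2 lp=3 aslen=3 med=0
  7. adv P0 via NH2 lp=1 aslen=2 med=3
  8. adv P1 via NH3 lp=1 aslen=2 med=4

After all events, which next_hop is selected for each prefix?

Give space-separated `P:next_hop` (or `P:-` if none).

Answer: P0:NH0 P1:NH3 P2:NH2

Derivation:
Op 1: best P0=NH0 P1=- P2=-
Op 2: best P0=NH0 P1=- P2=NH0
Op 3: best P0=NH0 P1=NH3 P2=NH0
Op 4: best P0=NH0 P1=NH3 P2=NH2
Op 5: best P0=NH0 P1=NH3 P2=NH2
Op 6: best P0=NH2 P1=NH3 P2=NH2
Op 7: best P0=NH0 P1=NH3 P2=NH2
Op 8: best P0=NH0 P1=NH3 P2=NH2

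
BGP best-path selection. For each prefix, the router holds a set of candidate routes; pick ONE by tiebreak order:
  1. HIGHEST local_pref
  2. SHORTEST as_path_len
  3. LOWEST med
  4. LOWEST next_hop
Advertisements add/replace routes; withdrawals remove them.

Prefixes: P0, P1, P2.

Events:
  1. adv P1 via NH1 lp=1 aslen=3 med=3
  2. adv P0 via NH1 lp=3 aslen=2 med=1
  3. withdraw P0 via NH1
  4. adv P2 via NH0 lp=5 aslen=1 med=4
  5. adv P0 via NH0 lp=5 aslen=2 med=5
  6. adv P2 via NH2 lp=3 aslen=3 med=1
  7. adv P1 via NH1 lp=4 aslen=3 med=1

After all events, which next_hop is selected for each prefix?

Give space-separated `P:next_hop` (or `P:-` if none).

Answer: P0:NH0 P1:NH1 P2:NH0

Derivation:
Op 1: best P0=- P1=NH1 P2=-
Op 2: best P0=NH1 P1=NH1 P2=-
Op 3: best P0=- P1=NH1 P2=-
Op 4: best P0=- P1=NH1 P2=NH0
Op 5: best P0=NH0 P1=NH1 P2=NH0
Op 6: best P0=NH0 P1=NH1 P2=NH0
Op 7: best P0=NH0 P1=NH1 P2=NH0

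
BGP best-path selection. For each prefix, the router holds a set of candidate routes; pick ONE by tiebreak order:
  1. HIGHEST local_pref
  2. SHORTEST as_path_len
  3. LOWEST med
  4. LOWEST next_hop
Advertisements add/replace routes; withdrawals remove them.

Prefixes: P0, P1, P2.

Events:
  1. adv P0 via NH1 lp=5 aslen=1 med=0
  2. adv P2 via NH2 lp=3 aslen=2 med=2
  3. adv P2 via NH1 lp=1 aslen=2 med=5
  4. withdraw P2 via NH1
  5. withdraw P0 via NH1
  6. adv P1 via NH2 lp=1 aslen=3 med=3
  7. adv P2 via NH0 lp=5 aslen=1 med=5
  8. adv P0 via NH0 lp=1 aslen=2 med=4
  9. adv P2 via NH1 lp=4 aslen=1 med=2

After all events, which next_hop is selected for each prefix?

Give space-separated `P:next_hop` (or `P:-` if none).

Answer: P0:NH0 P1:NH2 P2:NH0

Derivation:
Op 1: best P0=NH1 P1=- P2=-
Op 2: best P0=NH1 P1=- P2=NH2
Op 3: best P0=NH1 P1=- P2=NH2
Op 4: best P0=NH1 P1=- P2=NH2
Op 5: best P0=- P1=- P2=NH2
Op 6: best P0=- P1=NH2 P2=NH2
Op 7: best P0=- P1=NH2 P2=NH0
Op 8: best P0=NH0 P1=NH2 P2=NH0
Op 9: best P0=NH0 P1=NH2 P2=NH0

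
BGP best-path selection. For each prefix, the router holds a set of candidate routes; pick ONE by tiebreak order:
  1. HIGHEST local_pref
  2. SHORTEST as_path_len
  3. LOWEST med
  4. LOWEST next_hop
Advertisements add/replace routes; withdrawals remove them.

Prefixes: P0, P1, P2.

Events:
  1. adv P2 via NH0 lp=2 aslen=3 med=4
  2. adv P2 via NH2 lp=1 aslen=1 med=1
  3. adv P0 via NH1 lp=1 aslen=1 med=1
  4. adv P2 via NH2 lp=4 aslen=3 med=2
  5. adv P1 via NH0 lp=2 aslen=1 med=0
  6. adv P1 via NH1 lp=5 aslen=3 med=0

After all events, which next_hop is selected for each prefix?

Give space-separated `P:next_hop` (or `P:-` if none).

Answer: P0:NH1 P1:NH1 P2:NH2

Derivation:
Op 1: best P0=- P1=- P2=NH0
Op 2: best P0=- P1=- P2=NH0
Op 3: best P0=NH1 P1=- P2=NH0
Op 4: best P0=NH1 P1=- P2=NH2
Op 5: best P0=NH1 P1=NH0 P2=NH2
Op 6: best P0=NH1 P1=NH1 P2=NH2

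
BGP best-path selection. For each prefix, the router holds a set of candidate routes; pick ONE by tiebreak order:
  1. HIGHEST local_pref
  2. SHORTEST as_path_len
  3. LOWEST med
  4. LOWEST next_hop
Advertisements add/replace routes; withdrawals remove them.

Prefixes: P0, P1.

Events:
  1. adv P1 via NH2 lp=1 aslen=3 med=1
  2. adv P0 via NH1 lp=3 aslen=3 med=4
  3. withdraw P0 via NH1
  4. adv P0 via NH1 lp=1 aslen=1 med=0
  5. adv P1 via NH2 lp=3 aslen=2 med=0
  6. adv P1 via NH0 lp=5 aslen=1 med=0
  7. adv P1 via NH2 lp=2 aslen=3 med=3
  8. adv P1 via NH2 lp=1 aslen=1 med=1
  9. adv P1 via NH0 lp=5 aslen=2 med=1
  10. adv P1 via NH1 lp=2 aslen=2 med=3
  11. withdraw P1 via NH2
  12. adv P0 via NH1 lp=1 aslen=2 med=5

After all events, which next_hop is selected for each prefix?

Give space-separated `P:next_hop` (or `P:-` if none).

Answer: P0:NH1 P1:NH0

Derivation:
Op 1: best P0=- P1=NH2
Op 2: best P0=NH1 P1=NH2
Op 3: best P0=- P1=NH2
Op 4: best P0=NH1 P1=NH2
Op 5: best P0=NH1 P1=NH2
Op 6: best P0=NH1 P1=NH0
Op 7: best P0=NH1 P1=NH0
Op 8: best P0=NH1 P1=NH0
Op 9: best P0=NH1 P1=NH0
Op 10: best P0=NH1 P1=NH0
Op 11: best P0=NH1 P1=NH0
Op 12: best P0=NH1 P1=NH0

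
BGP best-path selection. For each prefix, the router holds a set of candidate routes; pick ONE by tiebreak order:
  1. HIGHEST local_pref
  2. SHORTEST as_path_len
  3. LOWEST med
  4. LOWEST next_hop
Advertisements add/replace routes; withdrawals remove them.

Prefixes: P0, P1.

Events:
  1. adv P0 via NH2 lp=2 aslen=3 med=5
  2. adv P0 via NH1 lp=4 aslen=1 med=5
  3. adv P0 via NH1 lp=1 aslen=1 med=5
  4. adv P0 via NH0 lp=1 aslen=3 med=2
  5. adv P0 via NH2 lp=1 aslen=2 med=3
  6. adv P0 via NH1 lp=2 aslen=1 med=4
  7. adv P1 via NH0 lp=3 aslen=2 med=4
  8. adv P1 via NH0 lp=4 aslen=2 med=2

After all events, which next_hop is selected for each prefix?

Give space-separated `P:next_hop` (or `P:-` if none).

Answer: P0:NH1 P1:NH0

Derivation:
Op 1: best P0=NH2 P1=-
Op 2: best P0=NH1 P1=-
Op 3: best P0=NH2 P1=-
Op 4: best P0=NH2 P1=-
Op 5: best P0=NH1 P1=-
Op 6: best P0=NH1 P1=-
Op 7: best P0=NH1 P1=NH0
Op 8: best P0=NH1 P1=NH0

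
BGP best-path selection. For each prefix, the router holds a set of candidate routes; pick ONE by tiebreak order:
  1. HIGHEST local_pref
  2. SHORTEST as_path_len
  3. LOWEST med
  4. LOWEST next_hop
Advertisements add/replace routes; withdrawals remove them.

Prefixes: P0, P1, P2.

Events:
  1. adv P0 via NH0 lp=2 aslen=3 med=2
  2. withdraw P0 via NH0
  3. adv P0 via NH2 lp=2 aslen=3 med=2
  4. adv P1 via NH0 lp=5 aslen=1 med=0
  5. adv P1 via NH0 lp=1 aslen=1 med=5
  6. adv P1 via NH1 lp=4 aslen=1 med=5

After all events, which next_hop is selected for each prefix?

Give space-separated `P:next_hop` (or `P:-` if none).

Op 1: best P0=NH0 P1=- P2=-
Op 2: best P0=- P1=- P2=-
Op 3: best P0=NH2 P1=- P2=-
Op 4: best P0=NH2 P1=NH0 P2=-
Op 5: best P0=NH2 P1=NH0 P2=-
Op 6: best P0=NH2 P1=NH1 P2=-

Answer: P0:NH2 P1:NH1 P2:-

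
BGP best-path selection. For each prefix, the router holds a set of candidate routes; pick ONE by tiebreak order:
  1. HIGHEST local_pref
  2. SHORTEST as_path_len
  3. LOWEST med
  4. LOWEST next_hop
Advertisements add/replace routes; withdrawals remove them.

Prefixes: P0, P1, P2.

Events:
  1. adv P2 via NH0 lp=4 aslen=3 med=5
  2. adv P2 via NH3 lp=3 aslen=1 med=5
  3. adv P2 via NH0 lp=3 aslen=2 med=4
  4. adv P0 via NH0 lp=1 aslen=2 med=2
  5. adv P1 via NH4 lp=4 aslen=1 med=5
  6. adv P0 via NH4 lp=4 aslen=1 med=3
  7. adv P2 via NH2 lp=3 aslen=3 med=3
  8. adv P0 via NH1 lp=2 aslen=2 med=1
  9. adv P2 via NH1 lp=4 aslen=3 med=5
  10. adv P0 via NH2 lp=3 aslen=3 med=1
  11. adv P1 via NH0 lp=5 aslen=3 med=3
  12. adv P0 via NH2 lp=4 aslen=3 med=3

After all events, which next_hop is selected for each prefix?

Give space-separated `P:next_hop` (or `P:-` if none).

Answer: P0:NH4 P1:NH0 P2:NH1

Derivation:
Op 1: best P0=- P1=- P2=NH0
Op 2: best P0=- P1=- P2=NH0
Op 3: best P0=- P1=- P2=NH3
Op 4: best P0=NH0 P1=- P2=NH3
Op 5: best P0=NH0 P1=NH4 P2=NH3
Op 6: best P0=NH4 P1=NH4 P2=NH3
Op 7: best P0=NH4 P1=NH4 P2=NH3
Op 8: best P0=NH4 P1=NH4 P2=NH3
Op 9: best P0=NH4 P1=NH4 P2=NH1
Op 10: best P0=NH4 P1=NH4 P2=NH1
Op 11: best P0=NH4 P1=NH0 P2=NH1
Op 12: best P0=NH4 P1=NH0 P2=NH1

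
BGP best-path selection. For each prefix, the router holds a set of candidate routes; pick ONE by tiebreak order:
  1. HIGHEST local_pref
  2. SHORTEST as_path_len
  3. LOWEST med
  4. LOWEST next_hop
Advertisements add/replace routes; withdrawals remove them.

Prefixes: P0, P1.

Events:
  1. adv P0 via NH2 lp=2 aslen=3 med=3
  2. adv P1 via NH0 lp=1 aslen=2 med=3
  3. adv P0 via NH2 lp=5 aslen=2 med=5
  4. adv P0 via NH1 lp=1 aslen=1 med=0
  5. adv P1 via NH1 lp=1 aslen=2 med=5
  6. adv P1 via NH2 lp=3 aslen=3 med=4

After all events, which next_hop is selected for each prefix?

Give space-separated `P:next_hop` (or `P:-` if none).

Op 1: best P0=NH2 P1=-
Op 2: best P0=NH2 P1=NH0
Op 3: best P0=NH2 P1=NH0
Op 4: best P0=NH2 P1=NH0
Op 5: best P0=NH2 P1=NH0
Op 6: best P0=NH2 P1=NH2

Answer: P0:NH2 P1:NH2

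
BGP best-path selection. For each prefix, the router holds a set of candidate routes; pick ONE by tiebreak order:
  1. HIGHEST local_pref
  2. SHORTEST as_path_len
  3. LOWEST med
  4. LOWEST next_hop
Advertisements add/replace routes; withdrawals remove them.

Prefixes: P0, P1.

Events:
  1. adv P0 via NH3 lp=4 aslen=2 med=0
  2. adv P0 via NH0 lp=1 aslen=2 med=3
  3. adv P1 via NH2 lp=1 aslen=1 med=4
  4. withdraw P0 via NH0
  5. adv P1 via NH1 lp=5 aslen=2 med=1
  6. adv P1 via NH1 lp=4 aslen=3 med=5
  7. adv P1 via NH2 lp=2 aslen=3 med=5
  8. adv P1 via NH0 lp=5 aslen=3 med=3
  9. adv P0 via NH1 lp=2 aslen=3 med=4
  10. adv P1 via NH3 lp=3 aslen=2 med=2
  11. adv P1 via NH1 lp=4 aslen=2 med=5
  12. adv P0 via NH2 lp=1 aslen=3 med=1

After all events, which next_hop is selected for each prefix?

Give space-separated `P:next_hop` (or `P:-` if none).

Op 1: best P0=NH3 P1=-
Op 2: best P0=NH3 P1=-
Op 3: best P0=NH3 P1=NH2
Op 4: best P0=NH3 P1=NH2
Op 5: best P0=NH3 P1=NH1
Op 6: best P0=NH3 P1=NH1
Op 7: best P0=NH3 P1=NH1
Op 8: best P0=NH3 P1=NH0
Op 9: best P0=NH3 P1=NH0
Op 10: best P0=NH3 P1=NH0
Op 11: best P0=NH3 P1=NH0
Op 12: best P0=NH3 P1=NH0

Answer: P0:NH3 P1:NH0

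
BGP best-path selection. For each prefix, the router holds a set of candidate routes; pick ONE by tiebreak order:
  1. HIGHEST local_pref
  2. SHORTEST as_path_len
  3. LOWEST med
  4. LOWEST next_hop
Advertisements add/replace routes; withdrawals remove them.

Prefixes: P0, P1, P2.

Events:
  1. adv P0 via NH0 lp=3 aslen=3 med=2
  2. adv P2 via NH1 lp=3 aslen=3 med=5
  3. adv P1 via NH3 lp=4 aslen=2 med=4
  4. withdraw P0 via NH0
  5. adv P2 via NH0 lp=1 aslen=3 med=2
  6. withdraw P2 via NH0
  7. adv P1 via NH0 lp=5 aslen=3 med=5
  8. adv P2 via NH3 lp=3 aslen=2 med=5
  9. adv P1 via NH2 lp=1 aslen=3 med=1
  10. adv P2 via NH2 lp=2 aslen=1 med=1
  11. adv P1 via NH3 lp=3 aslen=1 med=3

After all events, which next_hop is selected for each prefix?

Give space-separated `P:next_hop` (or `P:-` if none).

Op 1: best P0=NH0 P1=- P2=-
Op 2: best P0=NH0 P1=- P2=NH1
Op 3: best P0=NH0 P1=NH3 P2=NH1
Op 4: best P0=- P1=NH3 P2=NH1
Op 5: best P0=- P1=NH3 P2=NH1
Op 6: best P0=- P1=NH3 P2=NH1
Op 7: best P0=- P1=NH0 P2=NH1
Op 8: best P0=- P1=NH0 P2=NH3
Op 9: best P0=- P1=NH0 P2=NH3
Op 10: best P0=- P1=NH0 P2=NH3
Op 11: best P0=- P1=NH0 P2=NH3

Answer: P0:- P1:NH0 P2:NH3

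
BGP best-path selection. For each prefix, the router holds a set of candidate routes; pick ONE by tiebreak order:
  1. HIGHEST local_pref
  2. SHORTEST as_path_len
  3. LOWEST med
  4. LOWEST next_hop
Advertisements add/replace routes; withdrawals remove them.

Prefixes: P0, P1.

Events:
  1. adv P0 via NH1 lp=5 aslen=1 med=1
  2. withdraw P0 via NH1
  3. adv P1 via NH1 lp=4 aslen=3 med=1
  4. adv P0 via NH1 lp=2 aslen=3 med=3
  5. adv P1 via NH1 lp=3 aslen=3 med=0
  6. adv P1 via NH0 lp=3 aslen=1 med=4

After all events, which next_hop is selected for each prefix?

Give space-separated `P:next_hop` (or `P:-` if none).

Op 1: best P0=NH1 P1=-
Op 2: best P0=- P1=-
Op 3: best P0=- P1=NH1
Op 4: best P0=NH1 P1=NH1
Op 5: best P0=NH1 P1=NH1
Op 6: best P0=NH1 P1=NH0

Answer: P0:NH1 P1:NH0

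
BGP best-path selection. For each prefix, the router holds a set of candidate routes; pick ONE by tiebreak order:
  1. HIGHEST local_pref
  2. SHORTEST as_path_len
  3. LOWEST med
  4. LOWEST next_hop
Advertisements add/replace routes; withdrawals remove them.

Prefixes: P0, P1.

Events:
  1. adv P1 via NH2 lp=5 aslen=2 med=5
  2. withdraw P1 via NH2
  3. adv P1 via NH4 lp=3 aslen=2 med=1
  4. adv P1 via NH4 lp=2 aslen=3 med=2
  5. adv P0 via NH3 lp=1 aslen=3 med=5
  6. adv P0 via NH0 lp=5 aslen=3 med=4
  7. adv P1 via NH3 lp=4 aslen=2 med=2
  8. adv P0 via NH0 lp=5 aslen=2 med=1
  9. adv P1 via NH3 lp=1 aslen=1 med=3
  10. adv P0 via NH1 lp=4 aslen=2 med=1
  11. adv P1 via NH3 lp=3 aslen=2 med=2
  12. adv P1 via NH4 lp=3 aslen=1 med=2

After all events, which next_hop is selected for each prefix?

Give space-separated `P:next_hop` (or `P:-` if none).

Answer: P0:NH0 P1:NH4

Derivation:
Op 1: best P0=- P1=NH2
Op 2: best P0=- P1=-
Op 3: best P0=- P1=NH4
Op 4: best P0=- P1=NH4
Op 5: best P0=NH3 P1=NH4
Op 6: best P0=NH0 P1=NH4
Op 7: best P0=NH0 P1=NH3
Op 8: best P0=NH0 P1=NH3
Op 9: best P0=NH0 P1=NH4
Op 10: best P0=NH0 P1=NH4
Op 11: best P0=NH0 P1=NH3
Op 12: best P0=NH0 P1=NH4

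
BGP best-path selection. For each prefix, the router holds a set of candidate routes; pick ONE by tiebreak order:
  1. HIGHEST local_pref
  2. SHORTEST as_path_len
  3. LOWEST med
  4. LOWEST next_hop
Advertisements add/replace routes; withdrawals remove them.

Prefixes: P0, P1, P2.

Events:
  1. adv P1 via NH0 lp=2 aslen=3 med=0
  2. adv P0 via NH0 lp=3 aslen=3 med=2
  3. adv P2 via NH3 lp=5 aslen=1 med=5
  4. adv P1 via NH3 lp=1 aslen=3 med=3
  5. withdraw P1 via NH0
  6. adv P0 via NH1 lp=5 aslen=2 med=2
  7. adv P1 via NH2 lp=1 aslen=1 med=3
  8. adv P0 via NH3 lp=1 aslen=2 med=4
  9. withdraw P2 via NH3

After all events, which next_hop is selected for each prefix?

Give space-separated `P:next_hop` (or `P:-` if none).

Op 1: best P0=- P1=NH0 P2=-
Op 2: best P0=NH0 P1=NH0 P2=-
Op 3: best P0=NH0 P1=NH0 P2=NH3
Op 4: best P0=NH0 P1=NH0 P2=NH3
Op 5: best P0=NH0 P1=NH3 P2=NH3
Op 6: best P0=NH1 P1=NH3 P2=NH3
Op 7: best P0=NH1 P1=NH2 P2=NH3
Op 8: best P0=NH1 P1=NH2 P2=NH3
Op 9: best P0=NH1 P1=NH2 P2=-

Answer: P0:NH1 P1:NH2 P2:-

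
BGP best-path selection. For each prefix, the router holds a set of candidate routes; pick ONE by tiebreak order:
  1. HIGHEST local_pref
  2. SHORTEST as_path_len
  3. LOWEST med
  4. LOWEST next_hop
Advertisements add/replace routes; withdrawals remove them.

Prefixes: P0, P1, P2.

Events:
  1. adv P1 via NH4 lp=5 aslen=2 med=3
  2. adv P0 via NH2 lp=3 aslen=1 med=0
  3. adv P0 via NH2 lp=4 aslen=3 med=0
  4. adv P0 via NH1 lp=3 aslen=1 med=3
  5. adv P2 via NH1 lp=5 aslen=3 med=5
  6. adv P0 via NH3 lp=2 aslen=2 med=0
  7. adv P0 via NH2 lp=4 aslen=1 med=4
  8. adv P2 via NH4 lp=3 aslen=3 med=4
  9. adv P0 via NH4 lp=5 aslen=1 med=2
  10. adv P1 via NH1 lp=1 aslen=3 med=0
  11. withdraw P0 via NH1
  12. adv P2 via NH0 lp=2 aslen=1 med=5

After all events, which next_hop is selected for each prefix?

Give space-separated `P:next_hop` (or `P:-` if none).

Answer: P0:NH4 P1:NH4 P2:NH1

Derivation:
Op 1: best P0=- P1=NH4 P2=-
Op 2: best P0=NH2 P1=NH4 P2=-
Op 3: best P0=NH2 P1=NH4 P2=-
Op 4: best P0=NH2 P1=NH4 P2=-
Op 5: best P0=NH2 P1=NH4 P2=NH1
Op 6: best P0=NH2 P1=NH4 P2=NH1
Op 7: best P0=NH2 P1=NH4 P2=NH1
Op 8: best P0=NH2 P1=NH4 P2=NH1
Op 9: best P0=NH4 P1=NH4 P2=NH1
Op 10: best P0=NH4 P1=NH4 P2=NH1
Op 11: best P0=NH4 P1=NH4 P2=NH1
Op 12: best P0=NH4 P1=NH4 P2=NH1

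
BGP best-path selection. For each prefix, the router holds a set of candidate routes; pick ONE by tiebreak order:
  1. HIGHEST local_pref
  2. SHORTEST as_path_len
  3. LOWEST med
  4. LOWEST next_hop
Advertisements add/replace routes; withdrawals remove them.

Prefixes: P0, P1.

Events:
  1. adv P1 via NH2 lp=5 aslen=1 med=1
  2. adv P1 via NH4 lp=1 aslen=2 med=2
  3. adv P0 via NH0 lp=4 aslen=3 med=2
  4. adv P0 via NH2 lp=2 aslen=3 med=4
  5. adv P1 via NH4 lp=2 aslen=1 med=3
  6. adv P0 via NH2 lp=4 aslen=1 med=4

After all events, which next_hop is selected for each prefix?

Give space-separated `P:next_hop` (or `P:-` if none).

Answer: P0:NH2 P1:NH2

Derivation:
Op 1: best P0=- P1=NH2
Op 2: best P0=- P1=NH2
Op 3: best P0=NH0 P1=NH2
Op 4: best P0=NH0 P1=NH2
Op 5: best P0=NH0 P1=NH2
Op 6: best P0=NH2 P1=NH2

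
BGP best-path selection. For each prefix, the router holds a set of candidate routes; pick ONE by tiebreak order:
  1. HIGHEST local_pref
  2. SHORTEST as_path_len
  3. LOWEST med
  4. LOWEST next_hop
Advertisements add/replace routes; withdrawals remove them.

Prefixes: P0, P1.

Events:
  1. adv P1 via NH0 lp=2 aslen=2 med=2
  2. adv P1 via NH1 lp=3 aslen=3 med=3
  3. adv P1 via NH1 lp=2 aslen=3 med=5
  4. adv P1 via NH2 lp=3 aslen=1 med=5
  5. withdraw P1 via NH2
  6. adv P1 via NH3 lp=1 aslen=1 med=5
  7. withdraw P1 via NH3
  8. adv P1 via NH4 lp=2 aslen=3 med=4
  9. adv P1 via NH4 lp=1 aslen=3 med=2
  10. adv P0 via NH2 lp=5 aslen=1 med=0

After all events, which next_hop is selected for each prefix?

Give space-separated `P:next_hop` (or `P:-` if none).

Answer: P0:NH2 P1:NH0

Derivation:
Op 1: best P0=- P1=NH0
Op 2: best P0=- P1=NH1
Op 3: best P0=- P1=NH0
Op 4: best P0=- P1=NH2
Op 5: best P0=- P1=NH0
Op 6: best P0=- P1=NH0
Op 7: best P0=- P1=NH0
Op 8: best P0=- P1=NH0
Op 9: best P0=- P1=NH0
Op 10: best P0=NH2 P1=NH0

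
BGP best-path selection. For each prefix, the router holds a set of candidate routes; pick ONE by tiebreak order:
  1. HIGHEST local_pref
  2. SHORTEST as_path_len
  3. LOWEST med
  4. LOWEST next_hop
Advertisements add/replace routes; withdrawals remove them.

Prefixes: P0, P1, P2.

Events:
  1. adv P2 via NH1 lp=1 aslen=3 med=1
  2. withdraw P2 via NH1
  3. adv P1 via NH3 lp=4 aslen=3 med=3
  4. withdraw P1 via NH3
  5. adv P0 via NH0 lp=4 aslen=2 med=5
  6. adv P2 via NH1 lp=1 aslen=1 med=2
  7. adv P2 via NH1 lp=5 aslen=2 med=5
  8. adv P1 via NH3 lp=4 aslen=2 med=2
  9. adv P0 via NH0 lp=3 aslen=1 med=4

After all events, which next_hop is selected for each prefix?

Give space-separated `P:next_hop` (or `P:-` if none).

Op 1: best P0=- P1=- P2=NH1
Op 2: best P0=- P1=- P2=-
Op 3: best P0=- P1=NH3 P2=-
Op 4: best P0=- P1=- P2=-
Op 5: best P0=NH0 P1=- P2=-
Op 6: best P0=NH0 P1=- P2=NH1
Op 7: best P0=NH0 P1=- P2=NH1
Op 8: best P0=NH0 P1=NH3 P2=NH1
Op 9: best P0=NH0 P1=NH3 P2=NH1

Answer: P0:NH0 P1:NH3 P2:NH1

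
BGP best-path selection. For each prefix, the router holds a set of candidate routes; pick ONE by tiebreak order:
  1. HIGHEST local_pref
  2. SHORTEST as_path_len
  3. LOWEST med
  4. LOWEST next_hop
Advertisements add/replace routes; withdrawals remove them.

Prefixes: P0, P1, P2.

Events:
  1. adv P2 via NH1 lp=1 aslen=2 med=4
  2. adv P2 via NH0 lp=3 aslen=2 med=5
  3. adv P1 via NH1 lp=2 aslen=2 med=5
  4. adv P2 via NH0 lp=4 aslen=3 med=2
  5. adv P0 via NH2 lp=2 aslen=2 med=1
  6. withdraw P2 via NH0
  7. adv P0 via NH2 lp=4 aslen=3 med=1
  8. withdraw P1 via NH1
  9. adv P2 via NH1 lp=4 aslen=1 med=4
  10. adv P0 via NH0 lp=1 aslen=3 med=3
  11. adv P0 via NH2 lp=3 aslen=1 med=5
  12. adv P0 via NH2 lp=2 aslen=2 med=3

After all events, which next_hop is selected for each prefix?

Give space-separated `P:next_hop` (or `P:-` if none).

Answer: P0:NH2 P1:- P2:NH1

Derivation:
Op 1: best P0=- P1=- P2=NH1
Op 2: best P0=- P1=- P2=NH0
Op 3: best P0=- P1=NH1 P2=NH0
Op 4: best P0=- P1=NH1 P2=NH0
Op 5: best P0=NH2 P1=NH1 P2=NH0
Op 6: best P0=NH2 P1=NH1 P2=NH1
Op 7: best P0=NH2 P1=NH1 P2=NH1
Op 8: best P0=NH2 P1=- P2=NH1
Op 9: best P0=NH2 P1=- P2=NH1
Op 10: best P0=NH2 P1=- P2=NH1
Op 11: best P0=NH2 P1=- P2=NH1
Op 12: best P0=NH2 P1=- P2=NH1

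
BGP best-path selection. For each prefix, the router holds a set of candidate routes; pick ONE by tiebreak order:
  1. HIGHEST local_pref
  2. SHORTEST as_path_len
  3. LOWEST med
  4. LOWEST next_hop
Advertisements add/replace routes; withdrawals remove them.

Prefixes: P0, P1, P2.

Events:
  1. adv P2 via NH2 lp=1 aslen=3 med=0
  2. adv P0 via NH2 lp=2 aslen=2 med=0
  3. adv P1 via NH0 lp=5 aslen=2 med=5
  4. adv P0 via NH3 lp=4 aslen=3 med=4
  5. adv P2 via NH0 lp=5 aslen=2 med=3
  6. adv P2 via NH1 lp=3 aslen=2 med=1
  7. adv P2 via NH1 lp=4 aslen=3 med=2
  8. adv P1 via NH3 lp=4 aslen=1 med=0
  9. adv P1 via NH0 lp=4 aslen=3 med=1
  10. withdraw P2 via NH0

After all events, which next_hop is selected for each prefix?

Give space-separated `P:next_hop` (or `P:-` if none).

Answer: P0:NH3 P1:NH3 P2:NH1

Derivation:
Op 1: best P0=- P1=- P2=NH2
Op 2: best P0=NH2 P1=- P2=NH2
Op 3: best P0=NH2 P1=NH0 P2=NH2
Op 4: best P0=NH3 P1=NH0 P2=NH2
Op 5: best P0=NH3 P1=NH0 P2=NH0
Op 6: best P0=NH3 P1=NH0 P2=NH0
Op 7: best P0=NH3 P1=NH0 P2=NH0
Op 8: best P0=NH3 P1=NH0 P2=NH0
Op 9: best P0=NH3 P1=NH3 P2=NH0
Op 10: best P0=NH3 P1=NH3 P2=NH1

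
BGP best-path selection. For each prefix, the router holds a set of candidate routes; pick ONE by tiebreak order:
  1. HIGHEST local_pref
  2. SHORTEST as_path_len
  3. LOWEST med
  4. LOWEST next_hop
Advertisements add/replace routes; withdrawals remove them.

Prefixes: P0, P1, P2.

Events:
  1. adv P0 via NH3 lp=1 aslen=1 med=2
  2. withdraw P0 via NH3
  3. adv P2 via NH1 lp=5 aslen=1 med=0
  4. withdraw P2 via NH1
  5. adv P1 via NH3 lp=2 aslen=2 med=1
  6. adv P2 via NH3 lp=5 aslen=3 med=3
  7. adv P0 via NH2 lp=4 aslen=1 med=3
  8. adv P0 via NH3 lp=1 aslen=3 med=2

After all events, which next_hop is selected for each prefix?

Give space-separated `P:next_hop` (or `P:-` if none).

Answer: P0:NH2 P1:NH3 P2:NH3

Derivation:
Op 1: best P0=NH3 P1=- P2=-
Op 2: best P0=- P1=- P2=-
Op 3: best P0=- P1=- P2=NH1
Op 4: best P0=- P1=- P2=-
Op 5: best P0=- P1=NH3 P2=-
Op 6: best P0=- P1=NH3 P2=NH3
Op 7: best P0=NH2 P1=NH3 P2=NH3
Op 8: best P0=NH2 P1=NH3 P2=NH3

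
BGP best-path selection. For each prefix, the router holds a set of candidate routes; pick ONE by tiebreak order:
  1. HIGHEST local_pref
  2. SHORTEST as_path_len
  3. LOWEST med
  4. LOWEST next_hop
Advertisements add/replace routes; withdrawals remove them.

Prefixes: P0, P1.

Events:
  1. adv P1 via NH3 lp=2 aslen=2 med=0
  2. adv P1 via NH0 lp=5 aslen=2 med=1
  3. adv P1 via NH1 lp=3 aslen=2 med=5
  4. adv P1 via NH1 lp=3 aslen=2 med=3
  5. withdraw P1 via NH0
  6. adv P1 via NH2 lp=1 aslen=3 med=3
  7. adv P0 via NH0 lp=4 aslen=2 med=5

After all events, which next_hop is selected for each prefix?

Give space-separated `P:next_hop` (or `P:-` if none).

Answer: P0:NH0 P1:NH1

Derivation:
Op 1: best P0=- P1=NH3
Op 2: best P0=- P1=NH0
Op 3: best P0=- P1=NH0
Op 4: best P0=- P1=NH0
Op 5: best P0=- P1=NH1
Op 6: best P0=- P1=NH1
Op 7: best P0=NH0 P1=NH1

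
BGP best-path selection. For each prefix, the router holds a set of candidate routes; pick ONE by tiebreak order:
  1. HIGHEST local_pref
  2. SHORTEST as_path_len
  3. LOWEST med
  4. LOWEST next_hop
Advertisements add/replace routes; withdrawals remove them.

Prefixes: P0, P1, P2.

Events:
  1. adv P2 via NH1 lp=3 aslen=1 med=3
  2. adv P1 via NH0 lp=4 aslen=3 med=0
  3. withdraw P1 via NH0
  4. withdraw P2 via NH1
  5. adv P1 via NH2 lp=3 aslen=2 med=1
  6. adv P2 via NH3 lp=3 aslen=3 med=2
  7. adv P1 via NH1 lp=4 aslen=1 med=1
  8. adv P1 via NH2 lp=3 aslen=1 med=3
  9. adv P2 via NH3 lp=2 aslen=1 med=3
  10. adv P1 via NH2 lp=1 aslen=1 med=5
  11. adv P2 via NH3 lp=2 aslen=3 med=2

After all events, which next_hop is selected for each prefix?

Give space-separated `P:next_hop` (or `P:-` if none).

Answer: P0:- P1:NH1 P2:NH3

Derivation:
Op 1: best P0=- P1=- P2=NH1
Op 2: best P0=- P1=NH0 P2=NH1
Op 3: best P0=- P1=- P2=NH1
Op 4: best P0=- P1=- P2=-
Op 5: best P0=- P1=NH2 P2=-
Op 6: best P0=- P1=NH2 P2=NH3
Op 7: best P0=- P1=NH1 P2=NH3
Op 8: best P0=- P1=NH1 P2=NH3
Op 9: best P0=- P1=NH1 P2=NH3
Op 10: best P0=- P1=NH1 P2=NH3
Op 11: best P0=- P1=NH1 P2=NH3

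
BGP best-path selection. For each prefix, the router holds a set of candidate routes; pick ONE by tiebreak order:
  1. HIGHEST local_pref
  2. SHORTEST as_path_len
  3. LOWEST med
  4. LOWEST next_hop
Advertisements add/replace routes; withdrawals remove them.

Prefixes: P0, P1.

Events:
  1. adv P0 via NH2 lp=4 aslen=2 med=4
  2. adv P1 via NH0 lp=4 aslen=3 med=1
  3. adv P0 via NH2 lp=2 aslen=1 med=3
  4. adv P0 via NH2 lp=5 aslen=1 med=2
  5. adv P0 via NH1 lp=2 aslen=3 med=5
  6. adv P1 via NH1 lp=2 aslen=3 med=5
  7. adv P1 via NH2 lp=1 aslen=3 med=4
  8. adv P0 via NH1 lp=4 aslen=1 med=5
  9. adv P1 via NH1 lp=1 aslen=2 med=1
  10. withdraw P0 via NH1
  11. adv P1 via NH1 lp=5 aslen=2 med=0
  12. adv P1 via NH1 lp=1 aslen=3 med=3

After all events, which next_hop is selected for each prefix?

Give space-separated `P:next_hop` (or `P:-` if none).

Op 1: best P0=NH2 P1=-
Op 2: best P0=NH2 P1=NH0
Op 3: best P0=NH2 P1=NH0
Op 4: best P0=NH2 P1=NH0
Op 5: best P0=NH2 P1=NH0
Op 6: best P0=NH2 P1=NH0
Op 7: best P0=NH2 P1=NH0
Op 8: best P0=NH2 P1=NH0
Op 9: best P0=NH2 P1=NH0
Op 10: best P0=NH2 P1=NH0
Op 11: best P0=NH2 P1=NH1
Op 12: best P0=NH2 P1=NH0

Answer: P0:NH2 P1:NH0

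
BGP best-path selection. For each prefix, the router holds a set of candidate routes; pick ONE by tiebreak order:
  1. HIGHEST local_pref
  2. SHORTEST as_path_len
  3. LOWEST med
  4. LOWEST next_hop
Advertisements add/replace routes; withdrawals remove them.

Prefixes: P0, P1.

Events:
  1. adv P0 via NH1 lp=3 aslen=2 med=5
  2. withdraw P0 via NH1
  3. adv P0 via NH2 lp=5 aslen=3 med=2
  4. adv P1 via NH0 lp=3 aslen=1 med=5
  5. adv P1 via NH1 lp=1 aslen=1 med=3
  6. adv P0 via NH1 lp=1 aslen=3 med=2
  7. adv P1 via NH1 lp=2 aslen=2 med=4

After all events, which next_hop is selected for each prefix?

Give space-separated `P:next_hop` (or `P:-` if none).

Answer: P0:NH2 P1:NH0

Derivation:
Op 1: best P0=NH1 P1=-
Op 2: best P0=- P1=-
Op 3: best P0=NH2 P1=-
Op 4: best P0=NH2 P1=NH0
Op 5: best P0=NH2 P1=NH0
Op 6: best P0=NH2 P1=NH0
Op 7: best P0=NH2 P1=NH0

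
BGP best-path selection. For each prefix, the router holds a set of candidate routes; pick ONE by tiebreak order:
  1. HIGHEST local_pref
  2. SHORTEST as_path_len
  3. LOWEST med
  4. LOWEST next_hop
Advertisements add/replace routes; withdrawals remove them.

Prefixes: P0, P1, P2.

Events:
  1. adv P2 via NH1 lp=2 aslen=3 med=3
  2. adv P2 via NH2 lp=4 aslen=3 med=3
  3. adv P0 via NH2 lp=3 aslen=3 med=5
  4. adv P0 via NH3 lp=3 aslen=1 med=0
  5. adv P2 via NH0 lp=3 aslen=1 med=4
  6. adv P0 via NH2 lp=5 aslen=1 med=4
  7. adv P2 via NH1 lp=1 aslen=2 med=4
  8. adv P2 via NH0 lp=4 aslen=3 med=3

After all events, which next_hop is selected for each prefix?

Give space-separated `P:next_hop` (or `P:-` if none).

Answer: P0:NH2 P1:- P2:NH0

Derivation:
Op 1: best P0=- P1=- P2=NH1
Op 2: best P0=- P1=- P2=NH2
Op 3: best P0=NH2 P1=- P2=NH2
Op 4: best P0=NH3 P1=- P2=NH2
Op 5: best P0=NH3 P1=- P2=NH2
Op 6: best P0=NH2 P1=- P2=NH2
Op 7: best P0=NH2 P1=- P2=NH2
Op 8: best P0=NH2 P1=- P2=NH0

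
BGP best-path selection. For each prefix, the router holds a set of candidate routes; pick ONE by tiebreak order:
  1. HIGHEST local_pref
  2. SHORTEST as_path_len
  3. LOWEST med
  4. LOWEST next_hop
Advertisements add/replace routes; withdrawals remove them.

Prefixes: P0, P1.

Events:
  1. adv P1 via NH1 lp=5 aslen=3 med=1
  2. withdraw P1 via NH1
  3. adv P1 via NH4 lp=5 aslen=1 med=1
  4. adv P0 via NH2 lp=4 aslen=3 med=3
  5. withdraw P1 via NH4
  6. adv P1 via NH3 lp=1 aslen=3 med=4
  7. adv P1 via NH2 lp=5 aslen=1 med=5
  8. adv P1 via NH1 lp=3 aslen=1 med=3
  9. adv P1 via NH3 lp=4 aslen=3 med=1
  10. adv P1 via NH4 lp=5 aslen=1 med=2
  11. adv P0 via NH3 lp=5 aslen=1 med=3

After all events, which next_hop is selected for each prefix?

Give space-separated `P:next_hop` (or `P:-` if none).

Answer: P0:NH3 P1:NH4

Derivation:
Op 1: best P0=- P1=NH1
Op 2: best P0=- P1=-
Op 3: best P0=- P1=NH4
Op 4: best P0=NH2 P1=NH4
Op 5: best P0=NH2 P1=-
Op 6: best P0=NH2 P1=NH3
Op 7: best P0=NH2 P1=NH2
Op 8: best P0=NH2 P1=NH2
Op 9: best P0=NH2 P1=NH2
Op 10: best P0=NH2 P1=NH4
Op 11: best P0=NH3 P1=NH4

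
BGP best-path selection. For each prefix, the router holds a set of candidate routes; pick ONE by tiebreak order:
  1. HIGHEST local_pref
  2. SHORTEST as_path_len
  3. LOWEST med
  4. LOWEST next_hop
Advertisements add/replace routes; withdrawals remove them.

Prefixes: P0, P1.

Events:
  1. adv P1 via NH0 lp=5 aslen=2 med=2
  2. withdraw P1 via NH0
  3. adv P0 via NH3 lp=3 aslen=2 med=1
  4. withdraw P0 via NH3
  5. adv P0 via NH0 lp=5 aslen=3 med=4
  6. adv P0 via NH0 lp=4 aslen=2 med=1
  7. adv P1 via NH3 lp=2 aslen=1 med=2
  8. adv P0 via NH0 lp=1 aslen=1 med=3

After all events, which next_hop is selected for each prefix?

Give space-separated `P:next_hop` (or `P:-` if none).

Answer: P0:NH0 P1:NH3

Derivation:
Op 1: best P0=- P1=NH0
Op 2: best P0=- P1=-
Op 3: best P0=NH3 P1=-
Op 4: best P0=- P1=-
Op 5: best P0=NH0 P1=-
Op 6: best P0=NH0 P1=-
Op 7: best P0=NH0 P1=NH3
Op 8: best P0=NH0 P1=NH3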